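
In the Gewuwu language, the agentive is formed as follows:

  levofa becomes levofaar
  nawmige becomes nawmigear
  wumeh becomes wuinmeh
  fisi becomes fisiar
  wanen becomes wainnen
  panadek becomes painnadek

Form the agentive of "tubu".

tubuar

"tubu" ends in a vowel. The stems ending in a vowel (levofa → levofaar, fisi → fisiar, nawmige → nawmigear) add -ar.
So tubu → tubuar.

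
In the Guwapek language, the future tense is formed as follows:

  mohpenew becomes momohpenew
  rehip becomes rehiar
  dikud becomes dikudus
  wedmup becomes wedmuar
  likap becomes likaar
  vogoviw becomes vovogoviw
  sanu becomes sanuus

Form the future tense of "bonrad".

rehip and vogoviw both have last vowel 'i' yet inflect differently (rehiar, vovogoviw), so the last vowel is not what conditions the rule; the final letter is.
"bonrad" ends in -d. The one such stem in the data (dikud → dikudus) adds -us, so the same rule applies.
The other patterns: stems ending in -p drop the final letter and add -ar; stems ending in -w repeat the first consonant+vowel as a prefix.
So bonrad → bonradus.

bonradus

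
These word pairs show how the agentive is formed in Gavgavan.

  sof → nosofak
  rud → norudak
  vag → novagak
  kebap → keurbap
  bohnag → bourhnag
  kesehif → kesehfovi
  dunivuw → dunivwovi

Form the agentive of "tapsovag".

vag and bohnag both end in -g yet inflect differently (novagak, bourhnag), so the final letter is not what conditions the rule; the number of vowels is.
"tapsovag" has 3 vowels. The stems with 3 vowels (kesehif → kesehfovi, dunivuw → dunivwovi) delete the last vowel and add -ovi.
The other patterns: stems with 1 vowel add no- … -ak around the stem; stems with 2 vowels insert -ur- after the first vowel.
So tapsovag → tapsovgovi.

tapsovgovi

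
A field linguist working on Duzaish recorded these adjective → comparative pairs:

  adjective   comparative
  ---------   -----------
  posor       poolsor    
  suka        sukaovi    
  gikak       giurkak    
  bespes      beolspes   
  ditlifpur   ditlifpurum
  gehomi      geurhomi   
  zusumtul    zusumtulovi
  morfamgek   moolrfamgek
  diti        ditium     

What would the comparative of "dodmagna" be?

dodmagnaum

diti and gehomi both end in -i yet inflect differently (ditium, geurhomi), so the final letter is not what conditions the rule; the first letter is.
"dodmagna" begins with d-. The stems beginning with d- (diti → ditium, ditlifpur → ditlifpurum) add -um.
The other patterns: stems beginning with s- or z- add -ovi; stems beginning with g- insert -ur- after the first vowel; stems beginning with b-, m- or p- insert -ol- after the first vowel.
So dodmagna → dodmagnaum.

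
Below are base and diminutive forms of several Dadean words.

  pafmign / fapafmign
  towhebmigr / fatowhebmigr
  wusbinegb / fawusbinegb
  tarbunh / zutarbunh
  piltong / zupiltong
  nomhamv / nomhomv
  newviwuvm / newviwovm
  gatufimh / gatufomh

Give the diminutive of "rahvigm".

tarbunh and gatufimh both end in -h yet inflect differently (zutarbunh, gatufomh), so the final letter is not what conditions the rule; the second-to-last letter is.
"rahvigm" has second-to-last letter 'g'. The stems whose second-to-last letter is 'g' (pafmign → fapafmign, towhebmigr → fatowhebmigr, wusbinegb → fawusbinegb) add the prefix fa-.
The other patterns: stems whose second-to-last letter is 'n' add the prefix zu-; stems whose second-to-last letter is 'm' or 'v' change the last vowel to 'o'.
So rahvigm → farahvigm.

farahvigm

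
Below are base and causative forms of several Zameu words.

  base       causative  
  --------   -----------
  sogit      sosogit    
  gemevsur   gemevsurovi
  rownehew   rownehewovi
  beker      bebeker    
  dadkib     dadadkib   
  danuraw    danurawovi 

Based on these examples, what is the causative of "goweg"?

gogoweg

gemevsur and beker both end in -r yet inflect differently (gemevsurovi, bebeker), so the final letter is not what conditions the rule; the number of vowels is.
"goweg" has 2 vowels. The stems with 2 vowels (sogit → sosogit, dadkib → dadadkib, beker → bebeker) repeat the first consonant+vowel as a prefix.
The other pattern: stems with 3 vowels add -ovi.
So goweg → gogoweg.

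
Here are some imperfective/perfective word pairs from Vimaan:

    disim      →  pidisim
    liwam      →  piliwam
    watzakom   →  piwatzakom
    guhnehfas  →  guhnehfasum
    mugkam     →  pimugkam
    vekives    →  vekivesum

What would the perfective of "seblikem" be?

piseblikem

liwam and guhnehfas both have last vowel 'a' yet inflect differently (piliwam, guhnehfasum), so the last vowel is not what conditions the rule; the final letter is.
"seblikem" ends in -m. The stems ending in -m (liwam → piliwam, watzakom → piwatzakom, mugkam → pimugkam) add the prefix pi-.
So seblikem → piseblikem.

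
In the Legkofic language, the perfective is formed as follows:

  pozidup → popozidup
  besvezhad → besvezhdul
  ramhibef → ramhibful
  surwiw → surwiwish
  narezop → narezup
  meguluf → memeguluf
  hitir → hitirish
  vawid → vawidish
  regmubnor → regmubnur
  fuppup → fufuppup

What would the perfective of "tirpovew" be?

vawid and besvezhad both end in -d yet inflect differently (vawidish, besvezhdul), so the final letter is not what conditions the rule; the last vowel is.
"tirpovew" has last vowel 'e'. The one such stem in the data (ramhibef → ramhibful) deletes the last vowel and adds -ul (as does besvezhad), so the same rule applies.
So tirpovew → tirpovwul.

tirpovwul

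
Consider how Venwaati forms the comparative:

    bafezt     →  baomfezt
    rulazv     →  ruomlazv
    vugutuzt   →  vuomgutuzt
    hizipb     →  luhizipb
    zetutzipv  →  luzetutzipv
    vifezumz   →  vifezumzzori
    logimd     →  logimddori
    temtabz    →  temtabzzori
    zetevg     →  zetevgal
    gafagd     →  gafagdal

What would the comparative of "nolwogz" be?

rulazv and zetutzipv both end in -v yet inflect differently (ruomlazv, luzetutzipv), so the final letter is not what conditions the rule; the second-to-last letter is.
"nolwogz" has second-to-last letter 'g'. The one such stem in the data (gafagd → gafagdal) adds -al, so the same rule applies.
So nolwogz → nolwogzal.

nolwogzal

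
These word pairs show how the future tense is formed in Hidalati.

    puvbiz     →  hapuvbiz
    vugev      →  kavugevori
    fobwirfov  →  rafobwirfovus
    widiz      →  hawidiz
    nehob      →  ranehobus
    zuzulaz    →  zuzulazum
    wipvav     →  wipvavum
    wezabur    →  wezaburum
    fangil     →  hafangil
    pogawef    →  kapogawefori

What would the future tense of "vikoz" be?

ravikozus

"vikoz" has last vowel 'o'. The stems whose last vowel is 'o' (fobwirfov → rafobwirfovus, nehob → ranehobus) add ra- … -us around the stem.
The other patterns: stems whose last vowel is 'e' add ka- … -ori around the stem; stems whose last vowel is 'i' add the prefix ha-; stems whose last vowel is 'a' or 'u' add -um.
So vikoz → ravikozus.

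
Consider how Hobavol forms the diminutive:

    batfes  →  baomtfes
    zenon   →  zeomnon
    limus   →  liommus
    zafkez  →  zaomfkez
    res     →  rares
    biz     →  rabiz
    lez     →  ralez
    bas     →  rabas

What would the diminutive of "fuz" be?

batfes and res both end in -s yet inflect differently (baomtfes, rares), so the final letter is not what conditions the rule; the number of vowels is.
"fuz" has 1 vowel. The stems with 1 vowel (res → rares, biz → rabiz, lez → ralez) add the prefix ra-.
So fuz → rafuz.

rafuz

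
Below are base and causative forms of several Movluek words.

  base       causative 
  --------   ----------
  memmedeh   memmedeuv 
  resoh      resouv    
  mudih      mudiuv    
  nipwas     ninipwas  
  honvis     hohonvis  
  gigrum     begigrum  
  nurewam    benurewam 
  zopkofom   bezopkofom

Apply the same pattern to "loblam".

mudih and honvis both have last vowel 'i' yet inflect differently (mudiuv, hohonvis), so the last vowel is not what conditions the rule; the final letter is.
"loblam" ends in -m. The stems ending in -m (gigrum → begigrum, nurewam → benurewam, zopkofom → bezopkofom) add the prefix be-.
The other patterns: stems ending in -h drop the final letter and add -uv; stems ending in -s repeat the first consonant+vowel as a prefix.
So loblam → beloblam.

beloblam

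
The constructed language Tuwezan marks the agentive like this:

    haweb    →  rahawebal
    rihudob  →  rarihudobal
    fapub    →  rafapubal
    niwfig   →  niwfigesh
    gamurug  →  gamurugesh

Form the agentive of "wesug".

wesugesh

"wesug" ends in -g. The stems ending in -g (niwfig → niwfigesh, gamurug → gamurugesh) add -esh.
So wesug → wesugesh.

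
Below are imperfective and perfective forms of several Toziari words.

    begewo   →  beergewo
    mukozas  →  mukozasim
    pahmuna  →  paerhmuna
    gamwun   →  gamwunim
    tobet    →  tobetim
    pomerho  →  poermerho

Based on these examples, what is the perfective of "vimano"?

mukozas and pahmuna both have last vowel 'a' yet inflect differently (mukozasim, paerhmuna), so the last vowel is not what conditions the rule; whether the stem ends in a vowel or a consonant is.
"vimano" ends in a vowel. The stems ending in a vowel (pomerho → poermerho, pahmuna → paerhmuna, begewo → beergewo) insert -er- after the first vowel.
So vimano → viermano.

viermano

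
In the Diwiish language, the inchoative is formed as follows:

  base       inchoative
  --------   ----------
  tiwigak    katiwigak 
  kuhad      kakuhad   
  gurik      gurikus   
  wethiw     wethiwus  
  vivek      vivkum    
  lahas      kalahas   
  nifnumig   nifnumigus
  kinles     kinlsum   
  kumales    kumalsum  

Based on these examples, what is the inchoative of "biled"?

bildum

gurik and tiwigak both end in -k yet inflect differently (gurikus, katiwigak), so the final letter is not what conditions the rule; the last vowel is.
"biled" has last vowel 'e'. The stems whose last vowel is 'e' (vivek → vivkum, kumales → kumalsum, kinles → kinlsum) delete the last vowel and add -um.
So biled → bildum.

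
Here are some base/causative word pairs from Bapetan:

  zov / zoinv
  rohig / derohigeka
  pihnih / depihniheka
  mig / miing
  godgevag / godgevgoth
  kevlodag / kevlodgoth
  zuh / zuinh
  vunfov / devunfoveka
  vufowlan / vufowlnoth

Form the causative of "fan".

fainn

zuh and pihnih both end in -h yet inflect differently (zuinh, depihniheka), so the final letter is not what conditions the rule; the number of vowels is.
"fan" has 1 vowel. The stems with 1 vowel (mig → miing, zuh → zuinh, zov → zoinv) insert -in- after the first vowel.
The other patterns: stems with 2 vowels add de- … -eka around the stem; stems with 3 vowels delete the last vowel and add -oth.
So fan → fainn.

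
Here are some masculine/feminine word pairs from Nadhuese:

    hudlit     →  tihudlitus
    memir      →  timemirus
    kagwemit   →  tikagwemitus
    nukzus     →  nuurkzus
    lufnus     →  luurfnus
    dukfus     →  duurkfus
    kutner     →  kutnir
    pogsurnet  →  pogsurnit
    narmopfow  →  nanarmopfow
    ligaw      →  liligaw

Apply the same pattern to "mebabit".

"mebabit" has last vowel 'i'. The stems whose last vowel is 'i' (hudlit → tihudlitus, memir → timemirus, kagwemit → tikagwemitus) add ti- … -us around the stem.
So mebabit → timebabitus.

timebabitus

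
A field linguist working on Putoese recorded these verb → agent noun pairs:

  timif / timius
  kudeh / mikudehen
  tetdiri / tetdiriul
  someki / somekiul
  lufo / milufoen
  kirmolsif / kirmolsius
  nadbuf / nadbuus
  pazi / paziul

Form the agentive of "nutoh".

minutohen

kirmolsif and pazi both have last vowel 'i' yet inflect differently (kirmolsius, paziul), so the last vowel is not what conditions the rule; the final letter is.
"nutoh" ends in -h. The one such stem in the data (kudeh → mikudehen) adds mi- … -en around the stem, so the same rule applies.
So nutoh → minutohen.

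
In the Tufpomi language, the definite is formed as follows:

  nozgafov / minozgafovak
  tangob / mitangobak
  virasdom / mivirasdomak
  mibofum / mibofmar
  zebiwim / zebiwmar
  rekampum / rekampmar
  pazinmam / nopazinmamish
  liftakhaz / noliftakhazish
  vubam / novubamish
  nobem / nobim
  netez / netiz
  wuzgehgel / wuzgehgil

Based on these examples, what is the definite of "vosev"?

vosiv

virasdom and mibofum both end in -m yet inflect differently (mivirasdomak, mibofmar), so the final letter is not what conditions the rule; the last vowel is.
"vosev" has last vowel 'e'. The stems whose last vowel is 'e' (nobem → nobim, netez → netiz, wuzgehgel → wuzgehgil) change the last vowel to 'i'.
The other patterns: stems whose last vowel is 'o' add mi- … -ak around the stem; stems whose last vowel is 'i' or 'u' delete the last vowel and add -ar; stems whose last vowel is 'a' add no- … -ish around the stem.
So vosev → vosiv.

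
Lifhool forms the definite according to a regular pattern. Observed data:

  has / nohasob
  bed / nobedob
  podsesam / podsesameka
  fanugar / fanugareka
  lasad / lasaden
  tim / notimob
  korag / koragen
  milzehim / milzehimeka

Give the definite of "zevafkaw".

"zevafkaw" has 3 vowels. The stems with 3 vowels (fanugar → fanugareka, podsesam → podsesameka, milzehim → milzehimeka) add -eka.
So zevafkaw → zevafkaweka.

zevafkaweka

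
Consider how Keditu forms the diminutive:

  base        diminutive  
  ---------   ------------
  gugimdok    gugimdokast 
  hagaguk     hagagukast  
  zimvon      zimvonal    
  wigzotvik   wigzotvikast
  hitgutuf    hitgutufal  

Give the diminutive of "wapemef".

hagaguk and hitgutuf both have last vowel 'u' yet inflect differently (hagagukast, hitgutufal), so the last vowel is not what conditions the rule; the final letter is.
"wapemef" ends in -f. The one such stem in the data (hitgutuf → hitgutufal) adds -al, so the same rule applies.
So wapemef → wapemefal.

wapemefal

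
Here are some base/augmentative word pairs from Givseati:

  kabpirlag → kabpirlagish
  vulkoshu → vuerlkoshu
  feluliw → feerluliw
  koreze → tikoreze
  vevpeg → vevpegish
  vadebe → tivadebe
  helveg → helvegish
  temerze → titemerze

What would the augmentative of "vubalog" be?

vubalogish

"vubalog" ends in -g. The stems ending in -g (helveg → helvegish, vevpeg → vevpegish, kabpirlag → kabpirlagish) add -ish.
The other patterns: stems ending in -e add the prefix ti-; stems ending in -u or -w insert -er- after the first vowel.
So vubalog → vubalogish.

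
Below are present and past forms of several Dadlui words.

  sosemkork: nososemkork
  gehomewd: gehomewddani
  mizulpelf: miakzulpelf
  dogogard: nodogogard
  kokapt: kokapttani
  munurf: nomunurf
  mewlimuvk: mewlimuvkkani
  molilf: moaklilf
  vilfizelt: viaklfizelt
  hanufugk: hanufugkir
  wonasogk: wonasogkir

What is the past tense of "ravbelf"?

raakvbelf

"ravbelf" has second-to-last letter 'l'. The stems whose second-to-last letter is 'l' (mizulpelf → miakzulpelf, molilf → moaklilf, vilfizelt → viaklfizelt) insert -ak- after the first vowel.
The other patterns: stems whose second-to-last letter is 'r' add the prefix no-; stems whose second-to-last letter is 'g' add -ir; stems whose second-to-last letter is 'p', 'v' or 'w' double the final consonant and add -ani.
So ravbelf → raakvbelf.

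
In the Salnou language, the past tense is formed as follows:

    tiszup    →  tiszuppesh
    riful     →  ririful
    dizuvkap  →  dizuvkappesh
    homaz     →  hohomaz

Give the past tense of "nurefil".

nunurefil

tiszup and riful both have last vowel 'u' yet inflect differently (tiszuppesh, ririful), so the last vowel is not what conditions the rule; the final letter is.
"nurefil" ends in -l. The one such stem in the data (riful → ririful) repeats the first consonant+vowel as a prefix (as does homaz), so the same rule applies.
The other pattern: stems ending in -p double the final consonant and add -esh.
So nurefil → nunurefil.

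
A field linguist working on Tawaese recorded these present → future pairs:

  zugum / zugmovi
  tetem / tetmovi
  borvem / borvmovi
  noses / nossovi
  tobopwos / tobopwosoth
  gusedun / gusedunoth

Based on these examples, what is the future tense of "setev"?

setvovi

"setev" has 2 vowels. The stems with 2 vowels (zugum → zugmovi, tetem → tetmovi, borvem → borvmovi) delete the last vowel and add -ovi.
So setev → setvovi.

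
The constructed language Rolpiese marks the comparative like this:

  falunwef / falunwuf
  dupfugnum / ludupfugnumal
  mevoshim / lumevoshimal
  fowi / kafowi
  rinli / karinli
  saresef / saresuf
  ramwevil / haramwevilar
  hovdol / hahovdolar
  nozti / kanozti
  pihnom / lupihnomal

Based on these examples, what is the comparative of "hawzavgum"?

nozti and mevoshim both have last vowel 'i' yet inflect differently (kanozti, lumevoshimal), so the last vowel is not what conditions the rule; the final letter is.
"hawzavgum" ends in -m. The stems ending in -m (mevoshim → lumevoshimal, dupfugnum → ludupfugnumal, pihnom → lupihnomal) add lu- … -al around the stem.
So hawzavgum → luhawzavgumal.

luhawzavgumal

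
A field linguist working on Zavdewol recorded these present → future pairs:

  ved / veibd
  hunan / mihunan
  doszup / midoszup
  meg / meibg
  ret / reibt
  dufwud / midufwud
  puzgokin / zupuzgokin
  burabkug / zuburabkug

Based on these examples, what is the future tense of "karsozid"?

zukarsozid

ved and dufwud both end in -d yet inflect differently (veibd, midufwud), so the final letter is not what conditions the rule; the number of vowels is.
"karsozid" has 3 vowels. The stems with 3 vowels (puzgokin → zupuzgokin, burabkug → zuburabkug) add the prefix zu-.
The other patterns: stems with 1 vowel insert -ib- after the first vowel; stems with 2 vowels add the prefix mi-.
So karsozid → zukarsozid.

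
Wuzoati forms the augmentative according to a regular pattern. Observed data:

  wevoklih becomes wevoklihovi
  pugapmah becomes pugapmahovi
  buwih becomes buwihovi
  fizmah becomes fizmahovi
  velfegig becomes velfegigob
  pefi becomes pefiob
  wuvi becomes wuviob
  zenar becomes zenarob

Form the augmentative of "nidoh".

nidohovi

"nidoh" ends in -h. The stems ending in -h (wevoklih → wevoklihovi, pugapmah → pugapmahovi, buwih → buwihovi) add -ovi.
The other pattern: stems ending in -g, -i or -r add -ob.
So nidoh → nidohovi.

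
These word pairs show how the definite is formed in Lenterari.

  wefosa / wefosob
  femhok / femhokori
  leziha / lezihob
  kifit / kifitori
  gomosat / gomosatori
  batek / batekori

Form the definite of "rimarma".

gomosat and wefosa both have last vowel 'a' yet inflect differently (gomosatori, wefosob), so the last vowel is not what conditions the rule; whether the stem ends in a vowel or a consonant is.
"rimarma" ends in a vowel. The stems ending in a vowel (wefosa → wefosob, leziha → lezihob) drop the final letter and add -ob.
The other pattern: stems ending in a consonant add -ori.
So rimarma → rimarmob.

rimarmob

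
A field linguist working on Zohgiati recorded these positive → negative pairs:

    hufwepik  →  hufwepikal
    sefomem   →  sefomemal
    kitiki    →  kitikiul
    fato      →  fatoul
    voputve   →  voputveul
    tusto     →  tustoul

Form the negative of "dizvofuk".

hufwepik and kitiki both have last vowel 'i' yet inflect differently (hufwepikal, kitikiul), so the last vowel is not what conditions the rule; whether the stem ends in a vowel or a consonant is.
"dizvofuk" ends in a consonant. The stems ending in a consonant (hufwepik → hufwepikal, sefomem → sefomemal) add -al.
The other pattern: stems ending in a vowel add -ul.
So dizvofuk → dizvofukal.

dizvofukal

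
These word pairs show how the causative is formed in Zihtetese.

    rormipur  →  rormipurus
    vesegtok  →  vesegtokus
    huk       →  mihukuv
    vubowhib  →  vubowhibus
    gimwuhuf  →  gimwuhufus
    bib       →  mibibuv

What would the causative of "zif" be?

mizifuv

bib and vubowhib both end in -b yet inflect differently (mibibuv, vubowhibus), so the final letter is not what conditions the rule; the number of vowels is.
"zif" has 1 vowel. The stems with 1 vowel (huk → mihukuv, bib → mibibuv) add mi- … -uv around the stem.
The other pattern: stems with 3 vowels add -us.
So zif → mizifuv.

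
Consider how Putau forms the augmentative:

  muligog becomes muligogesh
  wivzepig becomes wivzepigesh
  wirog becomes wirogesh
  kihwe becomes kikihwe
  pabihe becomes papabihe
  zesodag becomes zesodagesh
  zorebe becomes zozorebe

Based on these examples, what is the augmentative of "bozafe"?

bobozafe

zesodag and zorebe both begin with z- yet inflect differently (zesodagesh, zozorebe), so the first letter is not what conditions the rule; the final letter is.
"bozafe" ends in -e. The stems ending in -e (zorebe → zozorebe, pabihe → papabihe, kihwe → kikihwe) repeat the first consonant+vowel as a prefix.
So bozafe → bobozafe.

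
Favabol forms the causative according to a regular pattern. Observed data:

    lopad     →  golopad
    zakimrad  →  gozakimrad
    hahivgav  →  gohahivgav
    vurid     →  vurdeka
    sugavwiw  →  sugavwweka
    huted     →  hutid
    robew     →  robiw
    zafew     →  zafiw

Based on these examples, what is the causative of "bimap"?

lopad and vurid both end in -d yet inflect differently (golopad, vurdeka), so the final letter is not what conditions the rule; the last vowel is.
"bimap" has last vowel 'a'. The stems whose last vowel is 'a' (lopad → golopad, zakimrad → gozakimrad, hahivgav → gohahivgav) add the prefix go-.
The other patterns: stems whose last vowel is 'i' delete the last vowel and add -eka; stems whose last vowel is 'e' change the last vowel to 'i'.
So bimap → gobimap.

gobimap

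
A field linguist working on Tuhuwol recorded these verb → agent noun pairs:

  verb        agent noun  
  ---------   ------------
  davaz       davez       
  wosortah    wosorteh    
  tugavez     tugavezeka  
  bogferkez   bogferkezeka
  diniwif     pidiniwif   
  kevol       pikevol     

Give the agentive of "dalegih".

pidalegih

davaz and tugavez both end in -z yet inflect differently (davez, tugavezeka), so the final letter is not what conditions the rule; the last vowel is.
"dalegih" has last vowel 'i'. The one such stem in the data (diniwif → pidiniwif) adds the prefix pi-, so the same rule applies.
The other patterns: stems whose last vowel is 'a' change the last vowel to 'e'; stems whose last vowel is 'e' add -eka.
So dalegih → pidalegih.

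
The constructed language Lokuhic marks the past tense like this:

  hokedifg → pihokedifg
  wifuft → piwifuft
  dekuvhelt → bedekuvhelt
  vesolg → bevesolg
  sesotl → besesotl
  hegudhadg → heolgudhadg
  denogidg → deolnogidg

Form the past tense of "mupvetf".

"mupvetf" has second-to-last letter 't'. The one such stem in the data (sesotl → besesotl) adds the prefix be-, so the same rule applies.
So mupvetf → bemupvetf.

bemupvetf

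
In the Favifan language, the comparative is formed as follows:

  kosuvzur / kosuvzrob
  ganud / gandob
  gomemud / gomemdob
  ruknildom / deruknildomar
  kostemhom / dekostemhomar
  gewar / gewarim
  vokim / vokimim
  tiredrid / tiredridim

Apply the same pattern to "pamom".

"pamom" has last vowel 'o'. The stems whose last vowel is 'o' (ruknildom → deruknildomar, kostemhom → dekostemhomar) add de- … -ar around the stem.
The other patterns: stems whose last vowel is 'u' delete the last vowel and add -ob; stems whose last vowel is 'a' or 'i' add -im.
So pamom → depamomar.

depamomar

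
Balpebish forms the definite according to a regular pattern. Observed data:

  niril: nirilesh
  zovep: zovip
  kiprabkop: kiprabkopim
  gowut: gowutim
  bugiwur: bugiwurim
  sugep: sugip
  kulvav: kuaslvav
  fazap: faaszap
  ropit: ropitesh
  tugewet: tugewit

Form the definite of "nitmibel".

tugewet and ropit both end in -t yet inflect differently (tugewit, ropitesh), so the final letter is not what conditions the rule; the last vowel is.
"nitmibel" has last vowel 'e'. The stems whose last vowel is 'e' (sugep → sugip, zovep → zovip, tugewet → tugewit) change the last vowel to 'i'.
So nitmibel → nitmibil.

nitmibil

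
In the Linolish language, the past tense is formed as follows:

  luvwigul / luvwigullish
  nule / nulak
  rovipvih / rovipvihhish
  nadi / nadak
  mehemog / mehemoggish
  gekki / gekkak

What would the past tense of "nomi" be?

nadi and rovipvih both have last vowel 'i' yet inflect differently (nadak, rovipvihhish), so the last vowel is not what conditions the rule; whether the stem ends in a vowel or a consonant is.
"nomi" ends in a vowel. The stems ending in a vowel (nadi → nadak, gekki → gekkak, nule → nulak) drop the final letter and add -ak.
So nomi → nomak.

nomak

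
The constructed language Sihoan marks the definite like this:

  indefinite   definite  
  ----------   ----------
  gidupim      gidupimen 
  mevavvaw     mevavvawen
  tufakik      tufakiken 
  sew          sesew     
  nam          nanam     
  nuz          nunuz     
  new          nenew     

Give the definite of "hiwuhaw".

hiwuhawen

"hiwuhaw" has 3 vowels. The stems with 3 vowels (gidupim → gidupimen, mevavvaw → mevavvawen, tufakik → tufakiken) add -en.
So hiwuhaw → hiwuhawen.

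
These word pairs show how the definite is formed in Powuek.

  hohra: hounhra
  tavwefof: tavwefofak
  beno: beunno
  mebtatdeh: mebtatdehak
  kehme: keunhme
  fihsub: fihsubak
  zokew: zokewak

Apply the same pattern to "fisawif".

fisawifak

"fisawif" ends in a consonant. The stems ending in a consonant (mebtatdeh → mebtatdehak, fihsub → fihsubak, tavwefof → tavwefofak) add -ak.
So fisawif → fisawifak.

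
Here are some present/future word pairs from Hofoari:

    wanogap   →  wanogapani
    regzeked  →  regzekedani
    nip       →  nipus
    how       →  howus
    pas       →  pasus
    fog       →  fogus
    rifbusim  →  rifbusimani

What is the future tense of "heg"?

hegus

nip and wanogap both end in -p yet inflect differently (nipus, wanogapani), so the final letter is not what conditions the rule; the number of vowels is.
"heg" has 1 vowel. The stems with 1 vowel (nip → nipus, pas → pasus, fog → fogus) add -us.
The other pattern: stems with 3 vowels add -ani.
So heg → hegus.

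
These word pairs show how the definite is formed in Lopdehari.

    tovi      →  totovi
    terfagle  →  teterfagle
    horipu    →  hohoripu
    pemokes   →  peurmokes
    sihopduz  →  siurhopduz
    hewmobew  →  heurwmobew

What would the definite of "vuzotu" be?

vuvuzotu

terfagle and pemokes both have last vowel 'e' yet inflect differently (teterfagle, peurmokes), so the last vowel is not what conditions the rule; whether the stem ends in a vowel or a consonant is.
"vuzotu" ends in a vowel. The stems ending in a vowel (tovi → totovi, terfagle → teterfagle, horipu → hohoripu) repeat the first consonant+vowel as a prefix.
So vuzotu → vuvuzotu.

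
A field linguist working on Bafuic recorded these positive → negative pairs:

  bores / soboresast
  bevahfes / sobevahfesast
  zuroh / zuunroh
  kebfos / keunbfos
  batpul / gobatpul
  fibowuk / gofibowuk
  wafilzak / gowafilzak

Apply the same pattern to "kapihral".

gokapihral

"kapihral" has last vowel 'a'. The one such stem in the data (wafilzak → gowafilzak) adds the prefix go-, so the same rule applies.
The other patterns: stems whose last vowel is 'e' add so- … -ast around the stem; stems whose last vowel is 'o' insert -un- after the first vowel.
So kapihral → gokapihral.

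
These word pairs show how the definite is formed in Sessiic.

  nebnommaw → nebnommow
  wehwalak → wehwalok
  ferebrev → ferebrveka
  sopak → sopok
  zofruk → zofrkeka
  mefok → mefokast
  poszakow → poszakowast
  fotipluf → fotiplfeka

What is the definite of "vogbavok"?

vogbavokast

sopak and zofruk both end in -k yet inflect differently (sopok, zofrkeka), so the final letter is not what conditions the rule; the last vowel is.
"vogbavok" has last vowel 'o'. The stems whose last vowel is 'o' (mefok → mefokast, poszakow → poszakowast) add -ast.
So vogbavok → vogbavokast.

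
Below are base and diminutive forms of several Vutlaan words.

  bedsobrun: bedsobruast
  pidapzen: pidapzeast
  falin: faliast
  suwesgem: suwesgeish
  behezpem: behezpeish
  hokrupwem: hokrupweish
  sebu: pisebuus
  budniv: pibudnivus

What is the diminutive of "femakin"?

pidapzen and suwesgem both have last vowel 'e' yet inflect differently (pidapzeast, suwesgeish), so the last vowel is not what conditions the rule; the final letter is.
"femakin" ends in -n. The stems ending in -n (bedsobrun → bedsobruast, pidapzen → pidapzeast, falin → faliast) drop the final letter and add -ast.
So femakin → femakiast.

femakiast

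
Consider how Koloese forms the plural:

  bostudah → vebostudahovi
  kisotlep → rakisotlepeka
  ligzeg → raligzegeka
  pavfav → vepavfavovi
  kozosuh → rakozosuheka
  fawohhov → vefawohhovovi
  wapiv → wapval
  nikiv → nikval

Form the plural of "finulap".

wapiv and fawohhov both end in -v yet inflect differently (wapval, vefawohhovovi), so the final letter is not what conditions the rule; the last vowel is.
"finulap" has last vowel 'a'. The stems whose last vowel is 'a' (bostudah → vebostudahovi, pavfav → vepavfavovi) add ve- … -ovi around the stem.
So finulap → vefinulapovi.

vefinulapovi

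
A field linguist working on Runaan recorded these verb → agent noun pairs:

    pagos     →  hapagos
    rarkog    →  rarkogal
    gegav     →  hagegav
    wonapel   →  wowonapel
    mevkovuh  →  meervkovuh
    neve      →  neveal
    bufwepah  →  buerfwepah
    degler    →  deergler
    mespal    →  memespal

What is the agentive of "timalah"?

bufwepah and gegav both have last vowel 'a' yet inflect differently (buerfwepah, hagegav), so the last vowel is not what conditions the rule; the final letter is.
"timalah" ends in -h. The stems ending in -h (mevkovuh → meervkovuh, bufwepah → buerfwepah) insert -er- after the first vowel.
So timalah → tiermalah.

tiermalah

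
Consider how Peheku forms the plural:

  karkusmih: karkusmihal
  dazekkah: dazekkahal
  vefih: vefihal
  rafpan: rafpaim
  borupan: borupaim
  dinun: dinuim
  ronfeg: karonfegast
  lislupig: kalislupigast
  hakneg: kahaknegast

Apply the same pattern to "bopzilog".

"bopzilog" ends in -g. The stems ending in -g (ronfeg → karonfegast, lislupig → kalislupigast, hakneg → kahaknegast) add ka- … -ast around the stem.
So bopzilog → kabopzilogast.

kabopzilogast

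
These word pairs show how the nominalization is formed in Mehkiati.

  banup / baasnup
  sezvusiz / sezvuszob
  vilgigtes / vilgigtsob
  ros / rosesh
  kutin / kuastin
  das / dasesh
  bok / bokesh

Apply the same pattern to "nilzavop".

nilzavpob

das and vilgigtes both end in -s yet inflect differently (dasesh, vilgigtsob), so the final letter is not what conditions the rule; the number of vowels is.
"nilzavop" has 3 vowels. The stems with 3 vowels (vilgigtes → vilgigtsob, sezvusiz → sezvuszob) delete the last vowel and add -ob.
The other patterns: stems with 1 vowel add -esh; stems with 2 vowels insert -as- after the first vowel.
So nilzavop → nilzavpob.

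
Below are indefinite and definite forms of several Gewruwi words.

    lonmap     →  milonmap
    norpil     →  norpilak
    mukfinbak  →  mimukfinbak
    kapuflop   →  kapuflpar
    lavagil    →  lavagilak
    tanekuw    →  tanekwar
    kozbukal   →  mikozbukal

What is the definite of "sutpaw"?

kozbukal and norpil both end in -l yet inflect differently (mikozbukal, norpilak), so the final letter is not what conditions the rule; the last vowel is.
"sutpaw" has last vowel 'a'. The stems whose last vowel is 'a' (lonmap → milonmap, kozbukal → mikozbukal, mukfinbak → mimukfinbak) add the prefix mi-.
The other patterns: stems whose last vowel is 'i' add -ak; stems whose last vowel is 'o' or 'u' delete the last vowel and add -ar.
So sutpaw → misutpaw.

misutpaw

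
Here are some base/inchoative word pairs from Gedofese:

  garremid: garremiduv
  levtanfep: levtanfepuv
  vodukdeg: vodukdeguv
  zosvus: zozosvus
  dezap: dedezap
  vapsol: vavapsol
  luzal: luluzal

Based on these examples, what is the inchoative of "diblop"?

didiblop

"diblop" has 2 vowels. The stems with 2 vowels (zosvus → zozosvus, dezap → dedezap, vapsol → vavapsol) repeat the first consonant+vowel as a prefix.
So diblop → didiblop.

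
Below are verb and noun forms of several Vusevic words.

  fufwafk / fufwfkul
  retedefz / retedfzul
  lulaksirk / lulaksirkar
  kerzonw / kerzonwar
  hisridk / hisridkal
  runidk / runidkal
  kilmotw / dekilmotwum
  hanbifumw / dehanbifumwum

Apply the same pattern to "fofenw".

fofenwar

fufwafk and lulaksirk both end in -k yet inflect differently (fufwfkul, lulaksirkar), so the final letter is not what conditions the rule; the second-to-last letter is.
"fofenw" has second-to-last letter 'n'. The one such stem in the data (kerzonw → kerzonwar) adds -ar, so the same rule applies.
The other patterns: stems whose second-to-last letter is 'f' delete the last vowel and add -ul; stems whose second-to-last letter is 'd' add -al; stems whose second-to-last letter is 'm' or 't' add de- … -um around the stem.
So fofenw → fofenwar.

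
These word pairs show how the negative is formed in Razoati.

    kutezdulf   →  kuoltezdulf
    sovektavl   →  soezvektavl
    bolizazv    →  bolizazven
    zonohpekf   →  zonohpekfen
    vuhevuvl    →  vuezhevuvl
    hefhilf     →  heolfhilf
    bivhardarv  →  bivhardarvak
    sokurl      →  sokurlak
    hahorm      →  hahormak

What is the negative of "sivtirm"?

sivtirmak

"sivtirm" has second-to-last letter 'r'. The stems whose second-to-last letter is 'r' (hahorm → hahormak, bivhardarv → bivhardarvak, sokurl → sokurlak) add -ak.
So sivtirm → sivtirmak.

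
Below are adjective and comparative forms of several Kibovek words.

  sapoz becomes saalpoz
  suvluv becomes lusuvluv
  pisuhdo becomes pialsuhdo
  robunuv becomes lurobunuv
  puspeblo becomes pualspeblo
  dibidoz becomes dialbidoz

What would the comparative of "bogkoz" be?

boalgkoz

"bogkoz" ends in -z. The stems ending in -z (sapoz → saalpoz, dibidoz → dialbidoz) insert -al- after the first vowel.
The other pattern: stems ending in -v add the prefix lu-.
So bogkoz → boalgkoz.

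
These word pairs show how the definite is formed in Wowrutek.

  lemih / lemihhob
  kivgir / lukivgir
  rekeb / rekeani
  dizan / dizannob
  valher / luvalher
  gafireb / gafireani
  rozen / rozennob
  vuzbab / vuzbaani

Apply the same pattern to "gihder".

valher and rekeb both have last vowel 'e' yet inflect differently (luvalher, rekeani), so the last vowel is not what conditions the rule; the final letter is.
"gihder" ends in -r. The stems ending in -r (valher → luvalher, kivgir → lukivgir) add the prefix lu-.
So gihder → lugihder.

lugihder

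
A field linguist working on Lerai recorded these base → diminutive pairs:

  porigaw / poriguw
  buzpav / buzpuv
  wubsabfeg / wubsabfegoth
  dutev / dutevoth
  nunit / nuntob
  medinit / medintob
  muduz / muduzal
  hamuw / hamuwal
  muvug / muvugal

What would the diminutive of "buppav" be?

buppuv

buzpav and dutev both end in -v yet inflect differently (buzpuv, dutevoth), so the final letter is not what conditions the rule; the last vowel is.
"buppav" has last vowel 'a'. The stems whose last vowel is 'a' (porigaw → poriguw, buzpav → buzpuv) change the last vowel to 'u'.
The other patterns: stems whose last vowel is 'e' add -oth; stems whose last vowel is 'i' delete the last vowel and add -ob; stems whose last vowel is 'u' add -al.
So buppav → buppuv.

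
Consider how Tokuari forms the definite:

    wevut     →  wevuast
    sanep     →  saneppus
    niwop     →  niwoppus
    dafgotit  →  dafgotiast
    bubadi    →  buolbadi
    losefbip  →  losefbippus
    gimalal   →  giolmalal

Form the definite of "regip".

regippus

losefbip and dafgotit both have last vowel 'i' yet inflect differently (losefbippus, dafgotiast), so the last vowel is not what conditions the rule; the final letter is.
"regip" ends in -p. The stems ending in -p (sanep → saneppus, niwop → niwoppus, losefbip → losefbippus) double the final consonant and add -us.
The other patterns: stems ending in -t drop the final letter and add -ast; stems ending in -i or -l insert -ol- after the first vowel.
So regip → regippus.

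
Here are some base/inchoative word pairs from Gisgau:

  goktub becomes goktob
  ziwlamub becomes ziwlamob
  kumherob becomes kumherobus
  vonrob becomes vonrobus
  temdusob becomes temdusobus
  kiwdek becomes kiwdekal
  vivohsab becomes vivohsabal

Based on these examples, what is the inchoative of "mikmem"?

goktub and kumherob both end in -b yet inflect differently (goktob, kumherobus), so the final letter is not what conditions the rule; the last vowel is.
"mikmem" has last vowel 'e'. The one such stem in the data (kiwdek → kiwdekal) adds -al, so the same rule applies.
The other patterns: stems whose last vowel is 'u' change the last vowel to 'o'; stems whose last vowel is 'o' add -us.
So mikmem → mikmemal.

mikmemal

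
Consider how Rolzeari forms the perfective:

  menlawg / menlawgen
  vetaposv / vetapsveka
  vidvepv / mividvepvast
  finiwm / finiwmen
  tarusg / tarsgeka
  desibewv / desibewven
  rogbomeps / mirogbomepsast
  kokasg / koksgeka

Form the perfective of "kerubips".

mikerubipsast

desibewv and vetaposv both end in -v yet inflect differently (desibewven, vetapsveka), so the final letter is not what conditions the rule; the second-to-last letter is.
"kerubips" has second-to-last letter 'p'. The stems whose second-to-last letter is 'p' (vidvepv → mividvepvast, rogbomeps → mirogbomepsast) add mi- … -ast around the stem.
So kerubips → mikerubipsast.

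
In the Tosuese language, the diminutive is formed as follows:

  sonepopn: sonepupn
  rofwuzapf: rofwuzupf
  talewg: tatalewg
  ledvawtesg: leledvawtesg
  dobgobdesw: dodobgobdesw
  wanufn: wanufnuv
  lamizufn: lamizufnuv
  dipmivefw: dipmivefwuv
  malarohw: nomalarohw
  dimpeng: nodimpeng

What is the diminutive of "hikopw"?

hikupw

sonepopn and wanufn both end in -n yet inflect differently (sonepupn, wanufnuv), so the final letter is not what conditions the rule; the second-to-last letter is.
"hikopw" has second-to-last letter 'p'. The stems whose second-to-last letter is 'p' (sonepopn → sonepupn, rofwuzapf → rofwuzupf) change the last vowel to 'u'.
The other patterns: stems whose second-to-last letter is 's' or 'w' repeat the first consonant+vowel as a prefix; stems whose second-to-last letter is 'f' add -uv; stems whose second-to-last letter is 'h' or 'n' add the prefix no-.
So hikopw → hikupw.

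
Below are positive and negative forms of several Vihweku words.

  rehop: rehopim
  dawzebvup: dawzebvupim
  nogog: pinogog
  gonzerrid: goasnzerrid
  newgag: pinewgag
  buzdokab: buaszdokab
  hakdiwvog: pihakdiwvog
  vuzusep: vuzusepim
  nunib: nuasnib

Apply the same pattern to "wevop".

nogog and rehop both have last vowel 'o' yet inflect differently (pinogog, rehopim), so the last vowel is not what conditions the rule; the final letter is.
"wevop" ends in -p. The stems ending in -p (vuzusep → vuzusepim, rehop → rehopim, dawzebvup → dawzebvupim) add -im.
So wevop → wevopim.

wevopim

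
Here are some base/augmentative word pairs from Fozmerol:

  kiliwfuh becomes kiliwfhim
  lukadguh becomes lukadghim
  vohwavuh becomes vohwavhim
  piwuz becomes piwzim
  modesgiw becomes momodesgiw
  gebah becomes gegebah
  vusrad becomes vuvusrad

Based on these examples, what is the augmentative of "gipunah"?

kiliwfuh and gebah both end in -h yet inflect differently (kiliwfhim, gegebah), so the final letter is not what conditions the rule; the last vowel is.
"gipunah" has last vowel 'a'. The stems whose last vowel is 'a' (gebah → gegebah, vusrad → vuvusrad) repeat the first consonant+vowel as a prefix.
The other pattern: stems whose last vowel is 'u' delete the last vowel and add -im.
So gipunah → gigipunah.

gigipunah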